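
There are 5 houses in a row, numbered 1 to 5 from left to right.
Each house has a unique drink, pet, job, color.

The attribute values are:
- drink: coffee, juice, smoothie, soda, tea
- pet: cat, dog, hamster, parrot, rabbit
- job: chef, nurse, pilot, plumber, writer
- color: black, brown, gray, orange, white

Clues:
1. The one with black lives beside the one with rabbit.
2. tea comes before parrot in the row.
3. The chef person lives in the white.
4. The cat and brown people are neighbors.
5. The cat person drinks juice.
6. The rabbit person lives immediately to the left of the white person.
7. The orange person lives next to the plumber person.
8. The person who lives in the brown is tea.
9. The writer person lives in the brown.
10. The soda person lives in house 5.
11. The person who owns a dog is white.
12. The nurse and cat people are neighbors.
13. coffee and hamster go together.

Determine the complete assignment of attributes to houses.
Solution:

House | Drink | Pet | Job | Color
---------------------------------
  1   | coffee | hamster | nurse | orange
  2   | juice | cat | plumber | black
  3   | tea | rabbit | writer | brown
  4   | smoothie | dog | chef | white
  5   | soda | parrot | pilot | gray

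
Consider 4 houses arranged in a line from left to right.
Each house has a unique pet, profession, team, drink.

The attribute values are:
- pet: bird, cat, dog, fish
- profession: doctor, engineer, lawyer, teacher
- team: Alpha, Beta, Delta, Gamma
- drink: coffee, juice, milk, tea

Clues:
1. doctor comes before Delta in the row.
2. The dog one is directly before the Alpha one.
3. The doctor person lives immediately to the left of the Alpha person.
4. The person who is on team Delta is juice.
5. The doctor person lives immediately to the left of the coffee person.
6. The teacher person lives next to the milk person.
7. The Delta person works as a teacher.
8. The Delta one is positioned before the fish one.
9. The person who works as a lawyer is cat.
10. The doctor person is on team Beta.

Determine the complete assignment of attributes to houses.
Solution:

House | Pet | Profession | Team | Drink
---------------------------------------
  1   | dog | doctor | Beta | tea
  2   | cat | lawyer | Alpha | coffee
  3   | bird | teacher | Delta | juice
  4   | fish | engineer | Gamma | milk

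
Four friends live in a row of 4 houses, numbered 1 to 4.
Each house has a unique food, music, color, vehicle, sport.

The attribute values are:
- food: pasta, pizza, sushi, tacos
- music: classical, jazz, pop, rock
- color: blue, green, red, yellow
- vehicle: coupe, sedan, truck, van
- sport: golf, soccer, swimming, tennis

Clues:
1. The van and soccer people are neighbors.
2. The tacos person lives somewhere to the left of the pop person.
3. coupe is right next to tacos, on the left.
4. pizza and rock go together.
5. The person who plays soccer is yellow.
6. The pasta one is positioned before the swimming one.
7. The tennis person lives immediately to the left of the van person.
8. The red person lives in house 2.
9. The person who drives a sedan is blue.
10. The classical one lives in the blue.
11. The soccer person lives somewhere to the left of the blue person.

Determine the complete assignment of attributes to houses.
Solution:

House | Food | Music | Color | Vehicle | Sport
----------------------------------------------
  1   | pizza | rock | green | coupe | tennis
  2   | tacos | jazz | red | van | golf
  3   | pasta | pop | yellow | truck | soccer
  4   | sushi | classical | blue | sedan | swimming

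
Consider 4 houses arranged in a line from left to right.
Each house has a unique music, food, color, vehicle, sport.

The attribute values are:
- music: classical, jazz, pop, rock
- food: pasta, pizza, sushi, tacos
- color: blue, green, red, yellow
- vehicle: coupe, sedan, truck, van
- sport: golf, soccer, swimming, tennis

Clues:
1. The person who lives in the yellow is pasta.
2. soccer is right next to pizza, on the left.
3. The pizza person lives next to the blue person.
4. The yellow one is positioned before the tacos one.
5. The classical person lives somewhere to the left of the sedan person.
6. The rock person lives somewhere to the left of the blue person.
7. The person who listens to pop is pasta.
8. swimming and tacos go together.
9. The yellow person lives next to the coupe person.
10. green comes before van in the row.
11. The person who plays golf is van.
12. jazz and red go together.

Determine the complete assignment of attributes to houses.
Solution:

House | Music | Food | Color | Vehicle | Sport
----------------------------------------------
  1   | pop | pasta | yellow | truck | soccer
  2   | rock | pizza | green | coupe | tennis
  3   | classical | sushi | blue | van | golf
  4   | jazz | tacos | red | sedan | swimming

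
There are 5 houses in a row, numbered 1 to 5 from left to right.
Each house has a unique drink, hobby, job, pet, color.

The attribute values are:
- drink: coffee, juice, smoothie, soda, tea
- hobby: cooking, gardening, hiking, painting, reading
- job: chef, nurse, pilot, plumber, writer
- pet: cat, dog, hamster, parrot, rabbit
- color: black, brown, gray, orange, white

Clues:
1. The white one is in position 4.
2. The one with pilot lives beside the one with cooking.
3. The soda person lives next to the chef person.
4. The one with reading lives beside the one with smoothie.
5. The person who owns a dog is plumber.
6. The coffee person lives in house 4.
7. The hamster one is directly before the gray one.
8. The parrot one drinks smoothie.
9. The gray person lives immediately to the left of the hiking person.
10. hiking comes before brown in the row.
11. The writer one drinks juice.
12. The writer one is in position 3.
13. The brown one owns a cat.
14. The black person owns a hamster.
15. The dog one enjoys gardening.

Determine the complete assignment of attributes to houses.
Solution:

House | Drink | Hobby | Job | Pet | Color
-----------------------------------------
  1   | soda | reading | pilot | hamster | black
  2   | smoothie | cooking | chef | parrot | gray
  3   | juice | hiking | writer | rabbit | orange
  4   | coffee | gardening | plumber | dog | white
  5   | tea | painting | nurse | cat | brown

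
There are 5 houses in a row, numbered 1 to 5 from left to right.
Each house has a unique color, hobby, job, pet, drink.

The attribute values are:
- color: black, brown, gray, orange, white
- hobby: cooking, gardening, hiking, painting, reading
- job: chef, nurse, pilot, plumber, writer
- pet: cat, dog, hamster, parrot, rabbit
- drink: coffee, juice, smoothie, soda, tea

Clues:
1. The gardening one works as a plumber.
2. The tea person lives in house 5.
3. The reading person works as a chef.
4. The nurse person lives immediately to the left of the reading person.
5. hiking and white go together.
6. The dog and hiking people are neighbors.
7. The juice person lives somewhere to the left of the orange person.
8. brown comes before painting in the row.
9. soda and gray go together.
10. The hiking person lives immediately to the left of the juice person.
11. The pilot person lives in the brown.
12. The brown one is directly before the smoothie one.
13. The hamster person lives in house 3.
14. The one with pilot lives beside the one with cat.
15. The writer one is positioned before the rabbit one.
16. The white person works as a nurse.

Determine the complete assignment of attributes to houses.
Solution:

House | Color | Hobby | Job | Pet | Drink
-----------------------------------------
  1   | brown | cooking | pilot | dog | coffee
  2   | white | hiking | nurse | cat | smoothie
  3   | black | reading | chef | hamster | juice
  4   | gray | painting | writer | parrot | soda
  5   | orange | gardening | plumber | rabbit | tea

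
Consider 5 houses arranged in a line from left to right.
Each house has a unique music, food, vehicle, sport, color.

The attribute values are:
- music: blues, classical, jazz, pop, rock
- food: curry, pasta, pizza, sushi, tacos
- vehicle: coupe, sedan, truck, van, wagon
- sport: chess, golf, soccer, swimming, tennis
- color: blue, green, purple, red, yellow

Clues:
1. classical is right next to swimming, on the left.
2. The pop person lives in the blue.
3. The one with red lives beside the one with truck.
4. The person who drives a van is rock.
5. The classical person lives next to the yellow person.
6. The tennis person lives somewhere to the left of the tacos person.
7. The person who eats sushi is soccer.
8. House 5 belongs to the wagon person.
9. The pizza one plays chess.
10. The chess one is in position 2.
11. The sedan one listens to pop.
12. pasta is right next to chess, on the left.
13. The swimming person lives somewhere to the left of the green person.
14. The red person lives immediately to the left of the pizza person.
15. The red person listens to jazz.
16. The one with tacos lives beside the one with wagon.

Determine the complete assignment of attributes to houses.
Solution:

House | Music | Food | Vehicle | Sport | Color
----------------------------------------------
  1   | jazz | pasta | coupe | tennis | red
  2   | classical | pizza | truck | chess | purple
  3   | rock | curry | van | swimming | yellow
  4   | pop | tacos | sedan | golf | blue
  5   | blues | sushi | wagon | soccer | green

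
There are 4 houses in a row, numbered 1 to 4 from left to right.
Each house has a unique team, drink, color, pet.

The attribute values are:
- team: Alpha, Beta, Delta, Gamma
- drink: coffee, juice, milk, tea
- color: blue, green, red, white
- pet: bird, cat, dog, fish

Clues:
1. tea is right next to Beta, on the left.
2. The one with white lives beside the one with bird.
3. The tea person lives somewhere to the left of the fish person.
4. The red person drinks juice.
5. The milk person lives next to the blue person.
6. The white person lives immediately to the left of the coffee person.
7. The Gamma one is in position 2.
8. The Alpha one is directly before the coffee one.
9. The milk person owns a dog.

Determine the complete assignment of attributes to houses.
Solution:

House | Team | Drink | Color | Pet
----------------------------------
  1   | Alpha | milk | white | dog
  2   | Gamma | coffee | blue | bird
  3   | Delta | tea | green | cat
  4   | Beta | juice | red | fish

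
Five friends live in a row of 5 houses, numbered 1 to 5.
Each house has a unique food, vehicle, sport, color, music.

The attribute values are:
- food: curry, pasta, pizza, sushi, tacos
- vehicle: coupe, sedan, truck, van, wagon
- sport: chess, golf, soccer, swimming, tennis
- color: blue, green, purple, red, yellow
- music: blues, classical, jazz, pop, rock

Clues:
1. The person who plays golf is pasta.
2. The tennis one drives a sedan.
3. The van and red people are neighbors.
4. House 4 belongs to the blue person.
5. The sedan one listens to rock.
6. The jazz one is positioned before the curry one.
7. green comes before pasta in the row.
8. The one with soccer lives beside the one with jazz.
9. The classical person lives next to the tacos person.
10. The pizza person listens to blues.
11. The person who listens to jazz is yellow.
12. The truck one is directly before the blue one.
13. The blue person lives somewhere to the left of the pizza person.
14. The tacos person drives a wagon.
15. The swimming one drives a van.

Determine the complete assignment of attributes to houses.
Solution:

House | Food | Vehicle | Sport | Color | Music
----------------------------------------------
  1   | sushi | van | swimming | green | classical
  2   | tacos | wagon | soccer | red | pop
  3   | pasta | truck | golf | yellow | jazz
  4   | curry | sedan | tennis | blue | rock
  5   | pizza | coupe | chess | purple | blues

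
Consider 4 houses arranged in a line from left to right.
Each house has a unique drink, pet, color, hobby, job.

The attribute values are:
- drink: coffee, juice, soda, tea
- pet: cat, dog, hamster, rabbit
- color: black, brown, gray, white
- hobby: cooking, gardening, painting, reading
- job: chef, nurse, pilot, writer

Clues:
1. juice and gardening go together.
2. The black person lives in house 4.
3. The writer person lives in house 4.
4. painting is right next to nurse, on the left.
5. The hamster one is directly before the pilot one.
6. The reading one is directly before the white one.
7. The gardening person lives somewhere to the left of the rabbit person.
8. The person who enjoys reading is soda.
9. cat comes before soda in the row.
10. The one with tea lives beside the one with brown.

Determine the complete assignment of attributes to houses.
Solution:

House | Drink | Pet | Color | Hobby | Job
-----------------------------------------
  1   | tea | cat | gray | painting | chef
  2   | soda | hamster | brown | reading | nurse
  3   | juice | dog | white | gardening | pilot
  4   | coffee | rabbit | black | cooking | writer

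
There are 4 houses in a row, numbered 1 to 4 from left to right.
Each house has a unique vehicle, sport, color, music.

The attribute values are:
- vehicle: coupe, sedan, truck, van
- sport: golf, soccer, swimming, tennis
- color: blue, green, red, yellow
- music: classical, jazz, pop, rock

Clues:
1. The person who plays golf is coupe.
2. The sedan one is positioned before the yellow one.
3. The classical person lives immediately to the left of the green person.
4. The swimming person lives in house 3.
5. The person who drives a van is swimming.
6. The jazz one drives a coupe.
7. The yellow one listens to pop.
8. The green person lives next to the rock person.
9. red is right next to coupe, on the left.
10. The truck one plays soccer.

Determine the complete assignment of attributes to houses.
Solution:

House | Vehicle | Sport | Color | Music
---------------------------------------
  1   | sedan | tennis | red | classical
  2   | coupe | golf | green | jazz
  3   | van | swimming | blue | rock
  4   | truck | soccer | yellow | pop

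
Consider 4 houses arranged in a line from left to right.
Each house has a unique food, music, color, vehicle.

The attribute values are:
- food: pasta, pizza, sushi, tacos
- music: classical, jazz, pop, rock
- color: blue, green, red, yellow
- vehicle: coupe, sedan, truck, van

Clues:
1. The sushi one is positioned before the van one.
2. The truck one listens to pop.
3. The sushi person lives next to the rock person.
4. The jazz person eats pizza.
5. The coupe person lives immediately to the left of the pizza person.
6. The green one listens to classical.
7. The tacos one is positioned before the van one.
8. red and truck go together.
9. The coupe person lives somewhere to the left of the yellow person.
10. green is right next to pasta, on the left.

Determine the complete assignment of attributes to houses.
Solution:

House | Food | Music | Color | Vehicle
--------------------------------------
  1   | tacos | pop | red | truck
  2   | sushi | classical | green | sedan
  3   | pasta | rock | blue | coupe
  4   | pizza | jazz | yellow | van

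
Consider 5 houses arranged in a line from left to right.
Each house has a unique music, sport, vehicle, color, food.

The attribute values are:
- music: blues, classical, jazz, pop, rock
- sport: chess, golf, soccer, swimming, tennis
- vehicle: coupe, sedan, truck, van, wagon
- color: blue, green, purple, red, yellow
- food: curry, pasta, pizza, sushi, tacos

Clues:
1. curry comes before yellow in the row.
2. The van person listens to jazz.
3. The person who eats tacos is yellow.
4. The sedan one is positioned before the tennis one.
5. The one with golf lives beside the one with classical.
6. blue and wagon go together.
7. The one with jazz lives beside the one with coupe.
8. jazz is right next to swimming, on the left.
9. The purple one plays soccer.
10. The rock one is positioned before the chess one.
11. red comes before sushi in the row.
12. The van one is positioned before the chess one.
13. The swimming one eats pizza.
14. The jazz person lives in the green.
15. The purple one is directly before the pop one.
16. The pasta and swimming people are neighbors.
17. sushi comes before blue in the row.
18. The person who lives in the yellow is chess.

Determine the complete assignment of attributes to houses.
Solution:

House | Music | Sport | Vehicle | Color | Food
----------------------------------------------
  1   | jazz | golf | van | green | pasta
  2   | classical | swimming | coupe | red | pizza
  3   | rock | soccer | sedan | purple | sushi
  4   | pop | tennis | wagon | blue | curry
  5   | blues | chess | truck | yellow | tacos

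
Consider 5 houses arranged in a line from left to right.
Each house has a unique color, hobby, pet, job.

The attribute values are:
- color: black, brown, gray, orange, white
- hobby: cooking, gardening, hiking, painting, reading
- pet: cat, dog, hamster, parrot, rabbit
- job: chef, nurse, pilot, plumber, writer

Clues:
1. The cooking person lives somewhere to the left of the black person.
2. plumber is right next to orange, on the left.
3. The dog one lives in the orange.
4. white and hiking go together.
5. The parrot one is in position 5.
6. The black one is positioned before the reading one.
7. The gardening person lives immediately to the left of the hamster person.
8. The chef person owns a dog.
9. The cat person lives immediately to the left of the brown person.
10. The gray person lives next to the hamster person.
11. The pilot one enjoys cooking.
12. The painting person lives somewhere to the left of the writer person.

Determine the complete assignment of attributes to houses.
Solution:

House | Color | Hobby | Pet | Job
---------------------------------
  1   | gray | gardening | cat | nurse
  2   | brown | cooking | hamster | pilot
  3   | black | painting | rabbit | plumber
  4   | orange | reading | dog | chef
  5   | white | hiking | parrot | writer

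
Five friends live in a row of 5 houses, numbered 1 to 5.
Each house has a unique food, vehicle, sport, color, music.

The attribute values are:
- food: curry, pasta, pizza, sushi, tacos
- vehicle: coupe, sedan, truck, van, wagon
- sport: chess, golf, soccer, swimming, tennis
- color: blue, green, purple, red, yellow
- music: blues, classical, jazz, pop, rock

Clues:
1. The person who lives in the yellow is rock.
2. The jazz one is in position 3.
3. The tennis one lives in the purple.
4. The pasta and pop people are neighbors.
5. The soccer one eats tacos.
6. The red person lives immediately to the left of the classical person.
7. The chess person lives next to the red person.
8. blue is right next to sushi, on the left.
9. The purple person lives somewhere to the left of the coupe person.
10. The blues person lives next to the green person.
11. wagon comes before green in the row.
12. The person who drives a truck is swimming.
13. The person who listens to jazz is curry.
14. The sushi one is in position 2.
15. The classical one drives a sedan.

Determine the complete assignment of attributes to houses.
Solution:

House | Food | Vehicle | Sport | Color | Music
----------------------------------------------
  1   | pasta | wagon | golf | blue | blues
  2   | sushi | van | chess | green | pop
  3   | curry | truck | swimming | red | jazz
  4   | pizza | sedan | tennis | purple | classical
  5   | tacos | coupe | soccer | yellow | rock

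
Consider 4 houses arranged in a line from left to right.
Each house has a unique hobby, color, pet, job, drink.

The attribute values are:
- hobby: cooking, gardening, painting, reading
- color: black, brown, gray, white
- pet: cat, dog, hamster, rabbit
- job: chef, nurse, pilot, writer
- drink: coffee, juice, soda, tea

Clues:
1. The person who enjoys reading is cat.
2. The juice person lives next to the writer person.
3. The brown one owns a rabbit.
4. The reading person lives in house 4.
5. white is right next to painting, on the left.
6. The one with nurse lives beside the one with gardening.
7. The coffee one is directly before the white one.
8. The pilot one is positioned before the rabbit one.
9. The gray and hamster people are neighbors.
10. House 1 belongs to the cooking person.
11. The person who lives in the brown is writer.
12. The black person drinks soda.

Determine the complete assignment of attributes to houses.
Solution:

House | Hobby | Color | Pet | Job | Drink
-----------------------------------------
  1   | cooking | gray | dog | nurse | coffee
  2   | gardening | white | hamster | pilot | juice
  3   | painting | brown | rabbit | writer | tea
  4   | reading | black | cat | chef | soda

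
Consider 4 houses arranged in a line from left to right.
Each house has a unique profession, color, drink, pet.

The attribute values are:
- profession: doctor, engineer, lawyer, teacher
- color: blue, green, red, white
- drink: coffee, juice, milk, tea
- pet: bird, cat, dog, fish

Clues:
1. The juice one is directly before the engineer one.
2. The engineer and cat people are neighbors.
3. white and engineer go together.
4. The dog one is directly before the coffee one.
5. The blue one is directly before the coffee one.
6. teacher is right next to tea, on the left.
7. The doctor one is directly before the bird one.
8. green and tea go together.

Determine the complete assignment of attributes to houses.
Solution:

House | Profession | Color | Drink | Pet
----------------------------------------
  1   | doctor | blue | juice | dog
  2   | engineer | white | coffee | bird
  3   | teacher | red | milk | cat
  4   | lawyer | green | tea | fish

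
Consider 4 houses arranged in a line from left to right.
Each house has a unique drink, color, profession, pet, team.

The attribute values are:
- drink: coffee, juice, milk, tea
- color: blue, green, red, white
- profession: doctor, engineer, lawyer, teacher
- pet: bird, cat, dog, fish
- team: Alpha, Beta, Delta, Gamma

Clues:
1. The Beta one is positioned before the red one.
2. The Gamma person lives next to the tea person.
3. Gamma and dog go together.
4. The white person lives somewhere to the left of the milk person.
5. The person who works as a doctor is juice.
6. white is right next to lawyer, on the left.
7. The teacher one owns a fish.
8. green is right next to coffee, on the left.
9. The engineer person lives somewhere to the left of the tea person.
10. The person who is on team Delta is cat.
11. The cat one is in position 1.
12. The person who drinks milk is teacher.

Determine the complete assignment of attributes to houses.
Solution:

House | Drink | Color | Profession | Pet | Team
-----------------------------------------------
  1   | juice | green | doctor | cat | Delta
  2   | coffee | white | engineer | dog | Gamma
  3   | tea | blue | lawyer | bird | Beta
  4   | milk | red | teacher | fish | Alpha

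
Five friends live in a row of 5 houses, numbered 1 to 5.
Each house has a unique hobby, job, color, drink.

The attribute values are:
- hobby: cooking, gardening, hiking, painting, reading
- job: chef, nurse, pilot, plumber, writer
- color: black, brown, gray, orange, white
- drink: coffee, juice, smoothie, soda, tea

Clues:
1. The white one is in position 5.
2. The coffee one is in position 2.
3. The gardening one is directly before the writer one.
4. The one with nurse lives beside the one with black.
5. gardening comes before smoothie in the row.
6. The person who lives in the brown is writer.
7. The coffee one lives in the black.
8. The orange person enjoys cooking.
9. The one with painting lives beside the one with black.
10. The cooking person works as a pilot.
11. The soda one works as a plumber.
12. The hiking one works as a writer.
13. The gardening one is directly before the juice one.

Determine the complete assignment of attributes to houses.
Solution:

House | Hobby | Job | Color | Drink
-----------------------------------
  1   | painting | nurse | gray | tea
  2   | gardening | chef | black | coffee
  3   | hiking | writer | brown | juice
  4   | cooking | pilot | orange | smoothie
  5   | reading | plumber | white | soda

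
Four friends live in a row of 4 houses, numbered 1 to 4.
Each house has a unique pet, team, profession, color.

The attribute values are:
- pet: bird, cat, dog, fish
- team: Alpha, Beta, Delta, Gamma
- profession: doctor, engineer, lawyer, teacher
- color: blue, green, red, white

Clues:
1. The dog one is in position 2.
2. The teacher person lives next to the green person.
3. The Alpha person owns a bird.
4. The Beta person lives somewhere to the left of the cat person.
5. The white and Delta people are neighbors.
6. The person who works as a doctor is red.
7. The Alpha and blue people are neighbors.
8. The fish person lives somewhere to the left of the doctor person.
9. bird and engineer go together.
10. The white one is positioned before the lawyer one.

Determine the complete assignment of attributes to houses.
Solution:

House | Pet | Team | Profession | Color
---------------------------------------
  1   | bird | Alpha | engineer | white
  2   | dog | Delta | teacher | blue
  3   | fish | Beta | lawyer | green
  4   | cat | Gamma | doctor | red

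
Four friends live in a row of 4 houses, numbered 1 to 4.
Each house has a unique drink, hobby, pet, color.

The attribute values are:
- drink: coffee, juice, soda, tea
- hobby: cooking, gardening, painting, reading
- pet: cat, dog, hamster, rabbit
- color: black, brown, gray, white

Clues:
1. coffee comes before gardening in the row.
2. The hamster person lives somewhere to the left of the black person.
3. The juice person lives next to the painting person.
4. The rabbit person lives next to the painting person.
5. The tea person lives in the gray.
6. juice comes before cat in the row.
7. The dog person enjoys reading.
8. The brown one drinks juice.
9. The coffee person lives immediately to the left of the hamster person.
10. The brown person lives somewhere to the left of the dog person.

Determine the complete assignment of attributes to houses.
Solution:

House | Drink | Hobby | Pet | Color
-----------------------------------
  1   | juice | cooking | rabbit | brown
  2   | coffee | painting | cat | white
  3   | tea | gardening | hamster | gray
  4   | soda | reading | dog | black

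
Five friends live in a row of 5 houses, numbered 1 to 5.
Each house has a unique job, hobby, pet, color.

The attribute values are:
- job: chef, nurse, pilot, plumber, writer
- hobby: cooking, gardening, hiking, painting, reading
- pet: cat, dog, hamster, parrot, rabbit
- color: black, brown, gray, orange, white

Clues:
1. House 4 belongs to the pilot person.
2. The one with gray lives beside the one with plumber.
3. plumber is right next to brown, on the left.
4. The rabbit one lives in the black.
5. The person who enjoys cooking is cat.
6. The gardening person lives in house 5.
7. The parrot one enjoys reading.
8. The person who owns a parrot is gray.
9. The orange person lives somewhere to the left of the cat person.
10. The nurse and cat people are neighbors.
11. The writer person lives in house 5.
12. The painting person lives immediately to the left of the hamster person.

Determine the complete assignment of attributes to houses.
Solution:

House | Job | Hobby | Pet | Color
---------------------------------
  1   | chef | reading | parrot | gray
  2   | plumber | painting | dog | orange
  3   | nurse | hiking | hamster | brown
  4   | pilot | cooking | cat | white
  5   | writer | gardening | rabbit | black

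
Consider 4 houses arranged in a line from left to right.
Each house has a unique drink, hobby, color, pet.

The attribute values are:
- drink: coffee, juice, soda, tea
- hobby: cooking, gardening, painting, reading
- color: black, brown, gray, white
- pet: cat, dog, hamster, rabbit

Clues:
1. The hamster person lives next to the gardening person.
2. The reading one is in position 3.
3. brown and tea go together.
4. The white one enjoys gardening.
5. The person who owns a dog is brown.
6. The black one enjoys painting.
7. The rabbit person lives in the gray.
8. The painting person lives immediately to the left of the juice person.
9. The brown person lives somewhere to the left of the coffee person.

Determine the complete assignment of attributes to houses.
Solution:

House | Drink | Hobby | Color | Pet
-----------------------------------
  1   | soda | painting | black | hamster
  2   | juice | gardening | white | cat
  3   | tea | reading | brown | dog
  4   | coffee | cooking | gray | rabbit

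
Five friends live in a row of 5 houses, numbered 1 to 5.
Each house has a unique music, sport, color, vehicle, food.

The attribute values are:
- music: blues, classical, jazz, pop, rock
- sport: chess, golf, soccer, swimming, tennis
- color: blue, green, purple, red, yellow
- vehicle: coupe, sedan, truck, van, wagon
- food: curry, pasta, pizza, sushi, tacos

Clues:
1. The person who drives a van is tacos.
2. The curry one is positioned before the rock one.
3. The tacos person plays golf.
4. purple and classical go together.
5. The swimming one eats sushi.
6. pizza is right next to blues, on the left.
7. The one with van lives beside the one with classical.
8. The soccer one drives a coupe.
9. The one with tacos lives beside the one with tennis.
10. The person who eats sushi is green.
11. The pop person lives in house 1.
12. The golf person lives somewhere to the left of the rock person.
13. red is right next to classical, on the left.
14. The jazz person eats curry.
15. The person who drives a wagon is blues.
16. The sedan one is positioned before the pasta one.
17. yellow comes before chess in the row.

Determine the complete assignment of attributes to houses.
Solution:

House | Music | Sport | Color | Vehicle | Food
----------------------------------------------
  1   | pop | golf | red | van | tacos
  2   | classical | tennis | purple | sedan | pizza
  3   | blues | swimming | green | wagon | sushi
  4   | jazz | soccer | yellow | coupe | curry
  5   | rock | chess | blue | truck | pasta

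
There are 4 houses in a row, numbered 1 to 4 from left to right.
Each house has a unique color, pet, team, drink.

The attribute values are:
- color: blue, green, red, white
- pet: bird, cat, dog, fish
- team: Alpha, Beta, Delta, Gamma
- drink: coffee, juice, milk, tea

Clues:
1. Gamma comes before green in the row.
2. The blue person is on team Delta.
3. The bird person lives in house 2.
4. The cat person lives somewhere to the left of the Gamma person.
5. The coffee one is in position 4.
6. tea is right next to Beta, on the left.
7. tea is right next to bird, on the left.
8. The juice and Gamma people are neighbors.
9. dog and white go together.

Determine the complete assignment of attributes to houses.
Solution:

House | Color | Pet | Team | Drink
----------------------------------
  1   | blue | cat | Delta | tea
  2   | red | bird | Beta | juice
  3   | white | dog | Gamma | milk
  4   | green | fish | Alpha | coffee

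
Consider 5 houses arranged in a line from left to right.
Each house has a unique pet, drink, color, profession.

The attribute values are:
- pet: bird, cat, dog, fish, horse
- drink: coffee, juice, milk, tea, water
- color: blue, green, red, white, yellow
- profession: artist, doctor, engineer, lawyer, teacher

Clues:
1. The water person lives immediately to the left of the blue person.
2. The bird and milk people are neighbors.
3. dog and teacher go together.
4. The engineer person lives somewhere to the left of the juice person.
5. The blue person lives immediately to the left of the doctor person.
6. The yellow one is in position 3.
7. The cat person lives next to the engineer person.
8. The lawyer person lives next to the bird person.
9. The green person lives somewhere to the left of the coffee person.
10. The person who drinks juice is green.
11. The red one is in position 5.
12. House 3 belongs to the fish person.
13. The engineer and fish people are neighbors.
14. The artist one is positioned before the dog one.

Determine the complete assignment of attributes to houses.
Solution:

House | Pet | Drink | Color | Profession
----------------------------------------
  1   | cat | water | white | lawyer
  2   | bird | tea | blue | engineer
  3   | fish | milk | yellow | doctor
  4   | horse | juice | green | artist
  5   | dog | coffee | red | teacher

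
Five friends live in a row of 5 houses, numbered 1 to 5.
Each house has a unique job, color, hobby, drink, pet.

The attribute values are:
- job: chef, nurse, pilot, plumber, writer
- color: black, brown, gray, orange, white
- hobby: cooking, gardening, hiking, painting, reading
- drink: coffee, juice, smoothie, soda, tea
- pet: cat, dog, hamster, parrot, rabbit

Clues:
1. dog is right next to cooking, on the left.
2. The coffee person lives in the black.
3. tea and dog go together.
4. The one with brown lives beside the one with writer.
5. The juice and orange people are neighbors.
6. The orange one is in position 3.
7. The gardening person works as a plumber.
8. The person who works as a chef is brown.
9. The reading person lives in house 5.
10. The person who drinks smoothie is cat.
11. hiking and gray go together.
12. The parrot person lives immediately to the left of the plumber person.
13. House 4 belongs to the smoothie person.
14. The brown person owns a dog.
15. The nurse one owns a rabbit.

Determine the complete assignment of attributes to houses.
Solution:

House | Job | Color | Hobby | Drink | Pet
-----------------------------------------
  1   | chef | brown | painting | tea | dog
  2   | writer | white | cooking | juice | parrot
  3   | plumber | orange | gardening | soda | hamster
  4   | pilot | gray | hiking | smoothie | cat
  5   | nurse | black | reading | coffee | rabbit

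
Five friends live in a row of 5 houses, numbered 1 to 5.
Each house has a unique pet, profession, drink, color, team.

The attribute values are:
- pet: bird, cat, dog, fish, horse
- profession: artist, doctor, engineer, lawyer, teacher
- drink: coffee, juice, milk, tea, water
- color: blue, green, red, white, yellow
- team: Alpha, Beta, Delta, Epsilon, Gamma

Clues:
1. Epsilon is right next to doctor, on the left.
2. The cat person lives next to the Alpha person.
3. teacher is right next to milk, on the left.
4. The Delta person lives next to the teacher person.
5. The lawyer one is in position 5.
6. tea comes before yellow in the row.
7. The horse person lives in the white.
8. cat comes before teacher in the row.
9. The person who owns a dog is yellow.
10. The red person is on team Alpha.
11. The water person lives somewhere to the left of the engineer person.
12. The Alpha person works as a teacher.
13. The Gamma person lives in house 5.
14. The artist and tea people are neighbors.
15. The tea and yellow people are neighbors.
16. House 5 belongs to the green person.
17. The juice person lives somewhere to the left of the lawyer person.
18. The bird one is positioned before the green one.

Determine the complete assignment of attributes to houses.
Solution:

House | Pet | Profession | Drink | Color | Team
-----------------------------------------------
  1   | cat | artist | water | blue | Delta
  2   | bird | teacher | tea | red | Alpha
  3   | dog | engineer | milk | yellow | Epsilon
  4   | horse | doctor | juice | white | Beta
  5   | fish | lawyer | coffee | green | Gamma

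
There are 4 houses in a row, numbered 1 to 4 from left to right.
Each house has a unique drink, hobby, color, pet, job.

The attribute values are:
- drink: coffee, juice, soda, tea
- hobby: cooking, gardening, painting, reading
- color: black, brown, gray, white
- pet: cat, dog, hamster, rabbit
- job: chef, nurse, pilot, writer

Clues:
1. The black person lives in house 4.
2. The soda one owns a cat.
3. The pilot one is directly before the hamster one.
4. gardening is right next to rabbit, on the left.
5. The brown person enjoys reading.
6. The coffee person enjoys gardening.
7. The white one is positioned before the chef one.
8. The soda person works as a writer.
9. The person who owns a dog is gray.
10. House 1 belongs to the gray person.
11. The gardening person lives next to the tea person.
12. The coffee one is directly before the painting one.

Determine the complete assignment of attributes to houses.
Solution:

House | Drink | Hobby | Color | Pet | Job
-----------------------------------------
  1   | coffee | gardening | gray | dog | nurse
  2   | tea | painting | white | rabbit | pilot
  3   | juice | reading | brown | hamster | chef
  4   | soda | cooking | black | cat | writer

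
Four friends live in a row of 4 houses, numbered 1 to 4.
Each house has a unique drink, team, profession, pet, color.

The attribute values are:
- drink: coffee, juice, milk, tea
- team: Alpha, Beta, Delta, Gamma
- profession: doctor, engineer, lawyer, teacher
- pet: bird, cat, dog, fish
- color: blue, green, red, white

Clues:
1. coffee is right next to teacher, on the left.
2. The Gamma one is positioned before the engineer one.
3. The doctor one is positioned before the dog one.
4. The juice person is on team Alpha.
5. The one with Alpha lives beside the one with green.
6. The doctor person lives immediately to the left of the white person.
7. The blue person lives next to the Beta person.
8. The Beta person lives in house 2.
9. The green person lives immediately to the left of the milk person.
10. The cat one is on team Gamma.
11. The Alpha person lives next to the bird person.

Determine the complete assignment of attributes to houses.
Solution:

House | Drink | Team | Profession | Pet | Color
-----------------------------------------------
  1   | juice | Alpha | lawyer | fish | blue
  2   | coffee | Beta | doctor | bird | green
  3   | milk | Gamma | teacher | cat | white
  4   | tea | Delta | engineer | dog | red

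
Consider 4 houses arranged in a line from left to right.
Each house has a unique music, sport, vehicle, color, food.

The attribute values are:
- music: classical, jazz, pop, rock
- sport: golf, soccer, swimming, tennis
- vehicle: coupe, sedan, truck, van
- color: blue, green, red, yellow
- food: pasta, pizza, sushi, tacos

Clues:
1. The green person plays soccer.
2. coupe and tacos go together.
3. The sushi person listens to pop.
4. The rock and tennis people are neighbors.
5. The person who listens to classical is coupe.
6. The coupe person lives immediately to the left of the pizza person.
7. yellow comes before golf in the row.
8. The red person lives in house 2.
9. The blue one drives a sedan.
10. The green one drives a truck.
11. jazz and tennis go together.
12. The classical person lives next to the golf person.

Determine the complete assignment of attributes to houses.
Solution:

House | Music | Sport | Vehicle | Color | Food
----------------------------------------------
  1   | classical | swimming | coupe | yellow | tacos
  2   | rock | golf | van | red | pizza
  3   | jazz | tennis | sedan | blue | pasta
  4   | pop | soccer | truck | green | sushi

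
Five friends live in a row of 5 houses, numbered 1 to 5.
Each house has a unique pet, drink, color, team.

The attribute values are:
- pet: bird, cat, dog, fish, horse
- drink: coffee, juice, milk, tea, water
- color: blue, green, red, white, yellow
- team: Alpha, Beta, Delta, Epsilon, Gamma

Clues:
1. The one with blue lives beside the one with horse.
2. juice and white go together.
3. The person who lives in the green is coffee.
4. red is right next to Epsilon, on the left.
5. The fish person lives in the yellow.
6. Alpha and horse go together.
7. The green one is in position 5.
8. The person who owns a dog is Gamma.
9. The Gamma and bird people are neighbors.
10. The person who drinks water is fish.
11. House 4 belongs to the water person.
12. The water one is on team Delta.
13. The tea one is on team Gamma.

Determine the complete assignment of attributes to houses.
Solution:

House | Pet | Drink | Color | Team
----------------------------------
  1   | dog | tea | red | Gamma
  2   | bird | milk | blue | Epsilon
  3   | horse | juice | white | Alpha
  4   | fish | water | yellow | Delta
  5   | cat | coffee | green | Beta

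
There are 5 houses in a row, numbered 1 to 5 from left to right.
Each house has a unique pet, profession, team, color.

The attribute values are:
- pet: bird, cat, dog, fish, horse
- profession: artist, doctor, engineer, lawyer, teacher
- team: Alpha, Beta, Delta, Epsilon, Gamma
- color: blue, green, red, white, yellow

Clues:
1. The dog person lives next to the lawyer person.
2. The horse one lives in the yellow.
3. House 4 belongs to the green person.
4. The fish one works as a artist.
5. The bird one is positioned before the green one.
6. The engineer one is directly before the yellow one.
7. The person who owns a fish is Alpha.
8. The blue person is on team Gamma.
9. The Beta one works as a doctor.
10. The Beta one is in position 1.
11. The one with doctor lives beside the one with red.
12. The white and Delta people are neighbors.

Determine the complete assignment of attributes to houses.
Solution:

House | Pet | Profession | Team | Color
---------------------------------------
  1   | bird | doctor | Beta | white
  2   | dog | engineer | Delta | red
  3   | horse | lawyer | Epsilon | yellow
  4   | fish | artist | Alpha | green
  5   | cat | teacher | Gamma | blue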